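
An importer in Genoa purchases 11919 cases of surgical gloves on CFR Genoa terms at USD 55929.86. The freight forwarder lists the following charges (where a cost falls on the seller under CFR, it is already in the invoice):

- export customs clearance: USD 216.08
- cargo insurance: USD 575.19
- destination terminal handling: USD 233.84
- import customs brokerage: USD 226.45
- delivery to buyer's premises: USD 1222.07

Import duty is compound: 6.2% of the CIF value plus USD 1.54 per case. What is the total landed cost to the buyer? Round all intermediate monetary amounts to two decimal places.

Total landed cost: USD 80045.98

CFR: the seller pays costs through ocean freight to the destination port, but not insurance.
Already in the invoice (seller's account under CFR): export clearance — exclude.
CIF value = CFR price + insurance = 55929.86 + 575.19 = 56505.05
Ad valorem component: 56505.05 × 6.2% = 3503.31
Specific component: 11919 × 1.54 = 18355.26
Import duty = 3503.31 + 18355.26 = 21858.57
Buyer bears: insurance 575.19 + destination terminal 233.84 + brokerage 226.45 + delivery 1222.07 + duty 21858.57 = 24116.12
Landed cost = invoice 55929.86 + 24116.12 = 80045.98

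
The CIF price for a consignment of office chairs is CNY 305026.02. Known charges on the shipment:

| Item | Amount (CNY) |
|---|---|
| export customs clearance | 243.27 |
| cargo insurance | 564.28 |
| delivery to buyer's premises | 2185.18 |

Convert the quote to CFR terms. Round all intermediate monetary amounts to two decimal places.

Not relevant to the conversion: export clearance — on the seller under both CIF and CFR; already in the CIF price and stays in the CFR price. delivery — on the buyer under both terms; not part of either seller's price.
From CIF to CFR, the seller no longer bears: insurance.
CFR price = 305026.02 − 564.28 = 304461.74

CFR price: CNY 304461.74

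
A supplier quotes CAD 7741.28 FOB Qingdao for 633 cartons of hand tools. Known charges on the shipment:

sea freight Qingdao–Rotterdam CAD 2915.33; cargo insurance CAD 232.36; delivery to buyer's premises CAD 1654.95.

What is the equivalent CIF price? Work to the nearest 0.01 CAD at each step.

CIF price: CAD 10888.97

Not relevant to the conversion: delivery — on the buyer under both terms; not part of either seller's price.
From FOB to CIF, the seller additionally bears: freight, insurance.
CIF price = 7741.28 + 2915.33 + 232.36 = 10888.97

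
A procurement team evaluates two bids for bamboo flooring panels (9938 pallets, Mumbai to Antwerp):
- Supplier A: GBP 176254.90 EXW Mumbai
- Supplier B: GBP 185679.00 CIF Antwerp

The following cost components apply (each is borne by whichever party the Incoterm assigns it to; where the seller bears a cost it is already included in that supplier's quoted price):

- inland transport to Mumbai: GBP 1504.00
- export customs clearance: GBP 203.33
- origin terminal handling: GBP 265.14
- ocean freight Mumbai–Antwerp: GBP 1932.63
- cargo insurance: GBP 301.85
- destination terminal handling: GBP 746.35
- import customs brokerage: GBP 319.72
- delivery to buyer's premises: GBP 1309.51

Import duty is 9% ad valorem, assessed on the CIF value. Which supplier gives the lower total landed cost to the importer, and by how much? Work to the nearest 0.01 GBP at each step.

Supplier A is cheaper by GBP 5686.69

Supplier A (EXW):
CIF value = EXW price + inland to port + export clearance + origin terminal + freight + insurance = 176254.90 + 1504.00 + 203.33 + 265.14 + 1932.63 + 301.85 = 180461.85
Import duty = 180461.85 × 9% = 16241.57
Buyer bears (A): 1504.00 + 203.33 + 265.14 + 1932.63 + 301.85 + 746.35 + 319.72 + 1309.51 = 6582.53
Landed cost (A) = invoice 176254.90 + 6582.53 + duty 16241.57 = 199079.00
Supplier B (CIF):
The CIF price already equals the CIF value: 185679.00
Import duty = 185679.00 × 9% = 16711.11
Buyer bears (B): 746.35 + 319.72 + 1309.51 = 2375.58
Landed cost (B) = invoice 185679.00 + 2375.58 + duty 16711.11 = 204765.69
Difference = |199079.00 − 204765.69| = 5686.69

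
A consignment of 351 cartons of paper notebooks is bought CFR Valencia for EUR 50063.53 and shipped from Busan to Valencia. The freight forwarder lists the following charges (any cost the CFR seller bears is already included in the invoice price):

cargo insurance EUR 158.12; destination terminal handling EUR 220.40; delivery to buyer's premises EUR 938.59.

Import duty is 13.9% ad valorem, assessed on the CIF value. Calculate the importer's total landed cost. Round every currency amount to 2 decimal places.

CFR: the seller pays costs through ocean freight to the destination port, but not insurance.
CIF value = CFR price + insurance = 50063.53 + 158.12 = 50221.65
Import duty = 50221.65 × 13.9% = 6980.81
Buyer bears: insurance 158.12 + destination terminal 220.40 + delivery 938.59 + duty 6980.81 = 8297.92
Landed cost = invoice 50063.53 + 8297.92 = 58361.45

Total landed cost: EUR 58361.45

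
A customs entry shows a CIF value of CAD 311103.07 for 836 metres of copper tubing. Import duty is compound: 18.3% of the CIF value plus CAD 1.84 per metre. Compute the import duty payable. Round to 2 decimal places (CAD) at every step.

Import duty: CAD 58470.10

Ad valorem component: 311103.07 × 18.3% = 56931.86
Specific component: 836 × 1.84 = 1538.24
Import duty = 56931.86 + 1538.24 = 58470.10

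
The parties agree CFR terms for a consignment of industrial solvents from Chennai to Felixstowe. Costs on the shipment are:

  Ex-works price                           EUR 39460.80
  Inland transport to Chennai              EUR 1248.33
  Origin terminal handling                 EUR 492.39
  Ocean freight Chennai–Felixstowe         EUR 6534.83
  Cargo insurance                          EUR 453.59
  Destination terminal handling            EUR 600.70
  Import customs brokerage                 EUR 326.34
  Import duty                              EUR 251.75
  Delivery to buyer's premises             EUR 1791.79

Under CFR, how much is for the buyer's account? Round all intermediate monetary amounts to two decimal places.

CFR: the seller pays costs through ocean freight to the destination port, but not insurance.
Seller's account: goods 39460.80 + inland to port 1248.33 + origin terminal 492.39 + freight 6534.83 = 47736.35
Buyer's account: insurance 453.59 + destination terminal 600.70 + brokerage 326.34 + duty 251.75 + delivery 1791.79 = 3424.17

Buyer's account: EUR 3424.17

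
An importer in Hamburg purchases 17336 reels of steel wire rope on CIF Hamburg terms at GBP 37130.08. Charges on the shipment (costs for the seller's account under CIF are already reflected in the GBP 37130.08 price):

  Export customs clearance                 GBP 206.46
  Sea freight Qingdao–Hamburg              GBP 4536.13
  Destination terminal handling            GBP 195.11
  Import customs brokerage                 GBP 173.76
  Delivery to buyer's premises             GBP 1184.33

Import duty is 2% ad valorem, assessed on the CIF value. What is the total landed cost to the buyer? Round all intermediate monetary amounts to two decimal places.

Total landed cost: GBP 39425.88

CIF: the seller pays costs through ocean freight and marine insurance to the destination port.
Already in the invoice (seller's account under CIF): export clearance, freight — exclude.
The CIF price already equals the CIF value: 37130.08
Import duty = 37130.08 × 2% = 742.60
Buyer bears: destination terminal 195.11 + brokerage 173.76 + delivery 1184.33 + duty 742.60 = 2295.80
Landed cost = invoice 37130.08 + 2295.80 = 39425.88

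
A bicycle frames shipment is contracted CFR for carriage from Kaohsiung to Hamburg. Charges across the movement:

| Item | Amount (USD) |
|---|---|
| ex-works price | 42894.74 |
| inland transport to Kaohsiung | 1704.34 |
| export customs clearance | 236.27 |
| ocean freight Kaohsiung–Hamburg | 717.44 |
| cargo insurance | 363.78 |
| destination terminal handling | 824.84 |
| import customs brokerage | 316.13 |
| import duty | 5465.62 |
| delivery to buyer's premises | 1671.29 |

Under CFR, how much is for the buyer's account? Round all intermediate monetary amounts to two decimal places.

CFR: the seller pays costs through ocean freight to the destination port, but not insurance.
Seller's account: goods 42894.74 + inland to port 1704.34 + export clearance 236.27 + freight 717.44 = 45552.79
Buyer's account: insurance 363.78 + destination terminal 824.84 + brokerage 316.13 + duty 5465.62 + delivery 1671.29 = 8641.66

Buyer's account: USD 8641.66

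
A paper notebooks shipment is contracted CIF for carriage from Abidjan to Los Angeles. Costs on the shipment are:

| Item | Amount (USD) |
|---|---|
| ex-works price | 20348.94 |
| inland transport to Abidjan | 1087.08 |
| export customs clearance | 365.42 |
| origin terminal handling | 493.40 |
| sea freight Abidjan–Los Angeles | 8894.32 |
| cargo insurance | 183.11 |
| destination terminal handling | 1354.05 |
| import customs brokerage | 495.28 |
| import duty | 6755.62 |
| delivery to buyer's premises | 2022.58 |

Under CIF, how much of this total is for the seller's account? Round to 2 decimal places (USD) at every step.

Seller's account: USD 31372.27

CIF: the seller pays costs through ocean freight and marine insurance to the destination port.
Seller's account: goods 20348.94 + inland to port 1087.08 + export clearance 365.42 + origin terminal 493.40 + freight 8894.32 + insurance 183.11 = 31372.27
Buyer's account: destination terminal 1354.05 + brokerage 495.28 + duty 6755.62 + delivery 2022.58 = 10627.53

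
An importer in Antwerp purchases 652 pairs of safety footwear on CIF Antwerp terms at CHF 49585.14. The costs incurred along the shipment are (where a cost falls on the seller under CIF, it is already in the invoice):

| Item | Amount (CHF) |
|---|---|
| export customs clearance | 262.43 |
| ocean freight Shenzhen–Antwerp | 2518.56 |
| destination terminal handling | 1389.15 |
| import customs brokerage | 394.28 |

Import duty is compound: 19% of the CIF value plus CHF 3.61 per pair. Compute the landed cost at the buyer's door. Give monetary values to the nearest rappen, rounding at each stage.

CIF: the seller pays costs through ocean freight and marine insurance to the destination port.
Already in the invoice (seller's account under CIF): export clearance, freight — exclude.
The CIF price already equals the CIF value: 49585.14
Ad valorem component: 49585.14 × 19% = 9421.18
Specific component: 652 × 3.61 = 2353.72
Import duty = 9421.18 + 2353.72 = 11774.90
Buyer bears: destination terminal 1389.15 + brokerage 394.28 + duty 11774.90 = 13558.33
Landed cost = invoice 49585.14 + 13558.33 = 63143.47

Total landed cost: CHF 63143.47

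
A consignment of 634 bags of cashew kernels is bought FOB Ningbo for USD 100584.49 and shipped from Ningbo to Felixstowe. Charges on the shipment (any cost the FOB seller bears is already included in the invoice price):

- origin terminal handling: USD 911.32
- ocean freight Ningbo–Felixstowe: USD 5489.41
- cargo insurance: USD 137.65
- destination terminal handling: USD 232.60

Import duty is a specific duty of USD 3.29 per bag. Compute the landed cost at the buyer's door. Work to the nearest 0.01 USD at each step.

Total landed cost: USD 108530.01

FOB: the seller bears costs until goods are on board at the origin port; the buyer bears freight, insurance and all costs thereafter.
Already in the invoice (seller's account under FOB): origin terminal — exclude.
CIF value = FOB price + freight + insurance = 100584.49 + 5489.41 + 137.65 = 106211.55
Import duty = 634 × 3.29 = 2085.86
Buyer bears: freight 5489.41 + insurance 137.65 + destination terminal 232.60 + duty 2085.86 = 7945.52
Landed cost = invoice 100584.49 + 7945.52 = 108530.01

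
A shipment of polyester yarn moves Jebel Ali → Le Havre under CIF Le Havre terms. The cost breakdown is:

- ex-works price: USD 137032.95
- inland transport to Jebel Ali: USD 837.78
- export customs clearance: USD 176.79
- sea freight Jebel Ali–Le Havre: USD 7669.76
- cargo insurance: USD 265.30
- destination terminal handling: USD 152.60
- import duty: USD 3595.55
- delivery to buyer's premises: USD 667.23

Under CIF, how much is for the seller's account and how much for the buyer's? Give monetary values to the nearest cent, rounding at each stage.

Seller: USD 145982.58; buyer: USD 4415.38

CIF: the seller pays costs through ocean freight and marine insurance to the destination port.
Seller's account: goods 137032.95 + inland to port 837.78 + export clearance 176.79 + freight 7669.76 + insurance 265.30 = 145982.58
Buyer's account: destination terminal 152.60 + duty 3595.55 + delivery 667.23 = 4415.38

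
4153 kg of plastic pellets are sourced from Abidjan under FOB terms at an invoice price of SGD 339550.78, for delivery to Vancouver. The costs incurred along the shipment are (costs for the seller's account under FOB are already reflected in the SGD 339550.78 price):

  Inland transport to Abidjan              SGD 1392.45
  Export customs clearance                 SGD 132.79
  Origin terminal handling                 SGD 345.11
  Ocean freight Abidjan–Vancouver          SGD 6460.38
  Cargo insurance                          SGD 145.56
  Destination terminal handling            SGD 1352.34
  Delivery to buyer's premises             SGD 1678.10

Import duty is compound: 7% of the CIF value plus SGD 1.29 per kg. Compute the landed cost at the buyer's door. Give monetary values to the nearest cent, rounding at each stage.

FOB: the seller bears costs until goods are on board at the origin port; the buyer bears freight, insurance and all costs thereafter.
Already in the invoice (seller's account under FOB): inland to port, export clearance, origin terminal — exclude.
CIF value = FOB price + freight + insurance = 339550.78 + 6460.38 + 145.56 = 346156.72
Ad valorem component: 346156.72 × 7% = 24230.97
Specific component: 4153 × 1.29 = 5357.37
Import duty = 24230.97 + 5357.37 = 29588.34
Buyer bears: freight 6460.38 + insurance 145.56 + destination terminal 1352.34 + delivery 1678.10 + duty 29588.34 = 39224.72
Landed cost = invoice 339550.78 + 39224.72 = 378775.50

Total landed cost: SGD 378775.50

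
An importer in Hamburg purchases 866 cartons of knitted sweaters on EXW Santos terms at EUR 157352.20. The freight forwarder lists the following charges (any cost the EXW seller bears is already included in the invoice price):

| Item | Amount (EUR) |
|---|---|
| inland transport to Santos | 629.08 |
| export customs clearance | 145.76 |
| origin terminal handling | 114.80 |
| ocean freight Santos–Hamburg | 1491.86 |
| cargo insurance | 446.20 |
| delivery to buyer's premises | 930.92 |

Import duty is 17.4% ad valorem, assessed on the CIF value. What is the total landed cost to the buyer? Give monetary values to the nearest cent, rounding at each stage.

Total landed cost: EUR 188982.12

EXW: the seller makes goods available at their premises; the buyer bears all onward costs.
CIF value = EXW price + inland to port + export clearance + origin terminal + freight + insurance = 157352.20 + 629.08 + 145.76 + 114.80 + 1491.86 + 446.20 = 160179.90
Import duty = 160179.90 × 17.4% = 27871.30
Buyer bears: inland to port 629.08 + export clearance 145.76 + origin terminal 114.80 + freight 1491.86 + insurance 446.20 + delivery 930.92 + duty 27871.30 = 31629.92
Landed cost = invoice 157352.20 + 31629.92 = 188982.12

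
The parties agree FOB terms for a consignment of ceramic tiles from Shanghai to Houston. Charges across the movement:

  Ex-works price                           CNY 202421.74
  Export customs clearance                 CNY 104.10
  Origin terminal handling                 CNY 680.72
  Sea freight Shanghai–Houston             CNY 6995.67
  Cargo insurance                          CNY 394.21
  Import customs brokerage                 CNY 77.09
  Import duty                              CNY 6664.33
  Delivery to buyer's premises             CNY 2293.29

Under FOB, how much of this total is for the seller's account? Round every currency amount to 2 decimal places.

FOB: the seller bears costs until goods are on board at the origin port; the buyer bears freight, insurance and all costs thereafter.
Seller's account: goods 202421.74 + export clearance 104.10 + origin terminal 680.72 = 203206.56
Buyer's account: freight 6995.67 + insurance 394.21 + brokerage 77.09 + duty 6664.33 + delivery 2293.29 = 16424.59

Seller's account: CNY 203206.56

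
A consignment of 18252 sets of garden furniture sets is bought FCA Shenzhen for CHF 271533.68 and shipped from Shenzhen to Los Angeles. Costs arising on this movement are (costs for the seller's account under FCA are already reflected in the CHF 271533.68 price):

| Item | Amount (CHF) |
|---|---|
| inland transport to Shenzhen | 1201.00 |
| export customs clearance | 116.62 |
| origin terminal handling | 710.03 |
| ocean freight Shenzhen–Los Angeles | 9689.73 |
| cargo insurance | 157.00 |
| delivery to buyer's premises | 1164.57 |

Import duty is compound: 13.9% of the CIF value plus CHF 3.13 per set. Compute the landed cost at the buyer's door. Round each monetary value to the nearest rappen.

FCA: the seller delivers export-cleared goods to the carrier; the buyer bears costs from that point.
Already in the invoice (seller's account under FCA): inland to port, export clearance — exclude.
CIF value = FCA price + origin terminal + freight + insurance = 271533.68 + 710.03 + 9689.73 + 157.00 = 282090.44
Ad valorem component: 282090.44 × 13.9% = 39210.57
Specific component: 18252 × 3.13 = 57128.76
Import duty = 39210.57 + 57128.76 = 96339.33
Buyer bears: origin terminal 710.03 + freight 9689.73 + insurance 157.00 + delivery 1164.57 + duty 96339.33 = 108060.66
Landed cost = invoice 271533.68 + 108060.66 = 379594.34

Total landed cost: CHF 379594.34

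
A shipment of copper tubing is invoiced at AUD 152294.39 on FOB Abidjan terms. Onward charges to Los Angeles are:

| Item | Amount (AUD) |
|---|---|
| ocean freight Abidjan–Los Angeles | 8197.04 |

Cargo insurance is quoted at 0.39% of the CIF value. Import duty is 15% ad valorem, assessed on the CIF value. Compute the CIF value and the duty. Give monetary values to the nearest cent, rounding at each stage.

Let C be the CIF value. C = FOB price + freight + 0.39% × C
C − 0.39% × C = 152294.39 + 8197.04
0.9961 × C = 160491.43
C = 160491.43 / 0.9961 = 161119.80
Insurance premium = 0.39% × 161119.80 = 628.37
Import duty = 161119.80 × 15% = 24167.97

CIF value: AUD 161119.80; import duty: AUD 24167.97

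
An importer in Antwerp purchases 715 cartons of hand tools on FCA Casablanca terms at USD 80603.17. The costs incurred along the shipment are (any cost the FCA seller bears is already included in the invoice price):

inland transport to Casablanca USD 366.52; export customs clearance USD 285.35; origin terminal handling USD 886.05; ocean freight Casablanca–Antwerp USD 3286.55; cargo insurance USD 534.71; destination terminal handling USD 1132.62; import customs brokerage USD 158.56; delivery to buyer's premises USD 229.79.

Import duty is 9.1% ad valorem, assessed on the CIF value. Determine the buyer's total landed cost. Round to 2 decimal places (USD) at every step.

Total landed cost: USD 94594.70

FCA: the seller delivers export-cleared goods to the carrier; the buyer bears costs from that point.
Already in the invoice (seller's account under FCA): inland to port, export clearance — exclude.
CIF value = FCA price + origin terminal + freight + insurance = 80603.17 + 886.05 + 3286.55 + 534.71 = 85310.48
Import duty = 85310.48 × 9.1% = 7763.25
Buyer bears: origin terminal 886.05 + freight 3286.55 + insurance 534.71 + destination terminal 1132.62 + brokerage 158.56 + delivery 229.79 + duty 7763.25 = 13991.53
Landed cost = invoice 80603.17 + 13991.53 = 94594.70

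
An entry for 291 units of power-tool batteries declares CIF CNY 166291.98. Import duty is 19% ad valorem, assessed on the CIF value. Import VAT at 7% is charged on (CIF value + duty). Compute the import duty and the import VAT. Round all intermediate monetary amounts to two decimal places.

Import duty = 166291.98 × 19% = 31595.48
VAT base = CIF + duty = 166291.98 + 31595.48 = 197887.46
Import VAT = 197887.46 × 7% = 13852.12

Import duty: CNY 31595.48; import VAT: CNY 13852.12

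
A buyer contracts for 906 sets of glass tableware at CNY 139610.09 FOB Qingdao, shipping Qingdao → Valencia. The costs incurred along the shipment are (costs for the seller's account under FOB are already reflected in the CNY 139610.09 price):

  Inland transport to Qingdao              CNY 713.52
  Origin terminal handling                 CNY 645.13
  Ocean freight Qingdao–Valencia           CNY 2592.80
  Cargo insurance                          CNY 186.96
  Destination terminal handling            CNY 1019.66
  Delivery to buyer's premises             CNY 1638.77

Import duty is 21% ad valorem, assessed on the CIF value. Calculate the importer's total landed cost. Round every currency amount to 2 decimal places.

FOB: the seller bears costs until goods are on board at the origin port; the buyer bears freight, insurance and all costs thereafter.
Already in the invoice (seller's account under FOB): inland to port, origin terminal — exclude.
CIF value = FOB price + freight + insurance = 139610.09 + 2592.80 + 186.96 = 142389.85
Import duty = 142389.85 × 21% = 29901.87
Buyer bears: freight 2592.80 + insurance 186.96 + destination terminal 1019.66 + delivery 1638.77 + duty 29901.87 = 35340.06
Landed cost = invoice 139610.09 + 35340.06 = 174950.15

Total landed cost: CNY 174950.15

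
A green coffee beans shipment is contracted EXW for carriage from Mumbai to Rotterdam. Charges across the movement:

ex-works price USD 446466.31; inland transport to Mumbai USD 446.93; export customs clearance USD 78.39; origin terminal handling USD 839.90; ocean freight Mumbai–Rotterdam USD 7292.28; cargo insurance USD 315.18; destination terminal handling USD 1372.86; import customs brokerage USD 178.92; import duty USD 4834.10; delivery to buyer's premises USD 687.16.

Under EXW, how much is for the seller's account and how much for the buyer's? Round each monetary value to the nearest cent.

EXW: the seller makes goods available at their premises; the buyer bears all onward costs.
Seller's account: goods 446466.31 = 446466.31
Buyer's account: inland to port 446.93 + export clearance 78.39 + origin terminal 839.90 + freight 7292.28 + insurance 315.18 + destination terminal 1372.86 + brokerage 178.92 + duty 4834.10 + delivery 687.16 = 16045.72

Seller: USD 446466.31; buyer: USD 16045.72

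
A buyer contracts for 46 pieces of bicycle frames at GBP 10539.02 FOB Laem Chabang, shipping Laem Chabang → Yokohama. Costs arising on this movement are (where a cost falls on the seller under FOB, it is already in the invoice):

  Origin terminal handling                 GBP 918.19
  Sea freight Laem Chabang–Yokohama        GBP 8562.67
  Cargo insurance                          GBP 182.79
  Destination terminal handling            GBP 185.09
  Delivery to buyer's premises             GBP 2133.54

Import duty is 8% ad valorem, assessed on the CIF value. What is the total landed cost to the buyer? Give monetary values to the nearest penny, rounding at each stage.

FOB: the seller bears costs until goods are on board at the origin port; the buyer bears freight, insurance and all costs thereafter.
Already in the invoice (seller's account under FOB): origin terminal — exclude.
CIF value = FOB price + freight + insurance = 10539.02 + 8562.67 + 182.79 = 19284.48
Import duty = 19284.48 × 8% = 1542.76
Buyer bears: freight 8562.67 + insurance 182.79 + destination terminal 185.09 + delivery 2133.54 + duty 1542.76 = 12606.85
Landed cost = invoice 10539.02 + 12606.85 = 23145.87

Total landed cost: GBP 23145.87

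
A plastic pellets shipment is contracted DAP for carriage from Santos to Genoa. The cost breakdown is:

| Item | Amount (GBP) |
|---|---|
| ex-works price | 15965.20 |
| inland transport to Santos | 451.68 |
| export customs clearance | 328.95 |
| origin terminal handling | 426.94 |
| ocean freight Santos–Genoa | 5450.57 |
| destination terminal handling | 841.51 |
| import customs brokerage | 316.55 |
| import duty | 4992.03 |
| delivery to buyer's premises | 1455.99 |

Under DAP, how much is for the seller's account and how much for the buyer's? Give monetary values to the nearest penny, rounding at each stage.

Seller: GBP 24920.84; buyer: GBP 5308.58

DAP: the seller bears all costs to the named destination except import duty and clearance.
Seller's account: goods 15965.20 + inland to port 451.68 + export clearance 328.95 + origin terminal 426.94 + freight 5450.57 + destination terminal 841.51 + delivery 1455.99 = 24920.84
Buyer's account: brokerage 316.55 + duty 4992.03 = 5308.58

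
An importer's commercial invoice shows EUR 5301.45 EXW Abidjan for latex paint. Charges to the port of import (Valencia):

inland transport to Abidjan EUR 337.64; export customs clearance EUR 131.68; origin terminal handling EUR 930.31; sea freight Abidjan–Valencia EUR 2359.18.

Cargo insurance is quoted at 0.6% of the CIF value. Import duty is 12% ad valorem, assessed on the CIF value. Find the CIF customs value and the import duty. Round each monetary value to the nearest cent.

Let C be the CIF value. C = EXW price + pre-shipment costs + freight + 0.6% × C
C − 0.6% × C = 5301.45 + 337.64 + 131.68 + 930.31 + 2359.18
0.994 × C = 9060.26
C = 9060.26 / 0.994 = 9114.95
Insurance premium = 0.6% × 9114.95 = 54.69
Import duty = 9114.95 × 12% = 1093.79

CIF value: EUR 9114.95; import duty: EUR 1093.79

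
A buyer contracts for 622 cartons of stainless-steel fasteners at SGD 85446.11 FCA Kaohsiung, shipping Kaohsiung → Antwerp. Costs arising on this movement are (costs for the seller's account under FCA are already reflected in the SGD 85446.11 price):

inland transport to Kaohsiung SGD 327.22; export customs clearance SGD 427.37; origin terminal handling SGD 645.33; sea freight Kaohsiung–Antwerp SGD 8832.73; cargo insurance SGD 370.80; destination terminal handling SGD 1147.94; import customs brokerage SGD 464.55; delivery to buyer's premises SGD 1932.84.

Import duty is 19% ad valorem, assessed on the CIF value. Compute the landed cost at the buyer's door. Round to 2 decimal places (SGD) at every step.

Total landed cost: SGD 116946.34

FCA: the seller delivers export-cleared goods to the carrier; the buyer bears costs from that point.
Already in the invoice (seller's account under FCA): inland to port, export clearance — exclude.
CIF value = FCA price + origin terminal + freight + insurance = 85446.11 + 645.33 + 8832.73 + 370.80 = 95294.97
Import duty = 95294.97 × 19% = 18106.04
Buyer bears: origin terminal 645.33 + freight 8832.73 + insurance 370.80 + destination terminal 1147.94 + brokerage 464.55 + delivery 1932.84 + duty 18106.04 = 31500.23
Landed cost = invoice 85446.11 + 31500.23 = 116946.34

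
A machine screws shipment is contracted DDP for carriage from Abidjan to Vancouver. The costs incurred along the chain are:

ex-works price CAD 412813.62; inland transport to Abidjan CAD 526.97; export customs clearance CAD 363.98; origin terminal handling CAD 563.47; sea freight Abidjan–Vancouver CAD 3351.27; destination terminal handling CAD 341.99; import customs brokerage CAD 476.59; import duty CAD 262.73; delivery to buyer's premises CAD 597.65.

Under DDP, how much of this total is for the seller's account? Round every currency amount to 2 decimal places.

Seller's account: CAD 419298.27

DDP: the seller bears all costs including import duty.
Seller's account: goods 412813.62 + inland to port 526.97 + export clearance 363.98 + origin terminal 563.47 + freight 3351.27 + destination terminal 341.99 + brokerage 476.59 + duty 262.73 + delivery 597.65 = 419298.27
Buyer's account: 0.00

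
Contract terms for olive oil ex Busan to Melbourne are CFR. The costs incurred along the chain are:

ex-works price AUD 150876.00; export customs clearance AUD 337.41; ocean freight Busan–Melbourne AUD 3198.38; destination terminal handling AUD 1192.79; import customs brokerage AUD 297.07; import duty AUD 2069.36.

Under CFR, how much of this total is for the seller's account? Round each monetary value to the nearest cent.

Seller's account: AUD 154411.79

CFR: the seller pays costs through ocean freight to the destination port, but not insurance.
Seller's account: goods 150876.00 + export clearance 337.41 + freight 3198.38 = 154411.79
Buyer's account: destination terminal 1192.79 + brokerage 297.07 + duty 2069.36 = 3559.22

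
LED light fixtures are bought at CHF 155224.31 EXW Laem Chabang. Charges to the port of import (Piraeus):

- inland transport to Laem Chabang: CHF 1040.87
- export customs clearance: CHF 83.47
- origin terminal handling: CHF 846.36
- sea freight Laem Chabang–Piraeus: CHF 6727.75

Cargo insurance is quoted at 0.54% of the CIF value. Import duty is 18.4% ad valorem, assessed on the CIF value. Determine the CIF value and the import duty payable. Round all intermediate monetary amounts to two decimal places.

CIF value: CHF 164812.75; import duty: CHF 30325.55

Let C be the CIF value. C = EXW price + pre-shipment costs + freight + 0.54% × C
C − 0.54% × C = 155224.31 + 1040.87 + 83.47 + 846.36 + 6727.75
0.9946 × C = 163922.76
C = 163922.76 / 0.9946 = 164812.75
Insurance premium = 0.54% × 164812.75 = 889.99
Import duty = 164812.75 × 18.4% = 30325.55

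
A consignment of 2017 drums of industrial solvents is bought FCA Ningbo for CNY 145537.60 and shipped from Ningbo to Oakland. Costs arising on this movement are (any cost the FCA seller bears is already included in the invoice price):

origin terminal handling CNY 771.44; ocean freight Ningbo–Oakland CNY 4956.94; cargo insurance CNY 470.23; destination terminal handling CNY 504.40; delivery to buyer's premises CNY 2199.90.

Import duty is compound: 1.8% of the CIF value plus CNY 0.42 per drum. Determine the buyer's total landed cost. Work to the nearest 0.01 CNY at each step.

Total landed cost: CNY 158018.90

FCA: the seller delivers export-cleared goods to the carrier; the buyer bears costs from that point.
CIF value = FCA price + origin terminal + freight + insurance = 145537.60 + 771.44 + 4956.94 + 470.23 = 151736.21
Ad valorem component: 151736.21 × 1.8% = 2731.25
Specific component: 2017 × 0.42 = 847.14
Import duty = 2731.25 + 847.14 = 3578.39
Buyer bears: origin terminal 771.44 + freight 4956.94 + insurance 470.23 + destination terminal 504.40 + delivery 2199.90 + duty 3578.39 = 12481.30
Landed cost = invoice 145537.60 + 12481.30 = 158018.90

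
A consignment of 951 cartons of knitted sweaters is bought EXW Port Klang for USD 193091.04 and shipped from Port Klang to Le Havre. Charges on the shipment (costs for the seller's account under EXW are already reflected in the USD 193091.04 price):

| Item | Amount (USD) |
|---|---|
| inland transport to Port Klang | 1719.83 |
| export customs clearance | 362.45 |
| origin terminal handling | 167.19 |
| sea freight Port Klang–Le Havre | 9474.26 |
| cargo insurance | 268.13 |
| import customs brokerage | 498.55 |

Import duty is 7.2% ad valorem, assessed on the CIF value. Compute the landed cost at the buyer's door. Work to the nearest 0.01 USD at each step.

EXW: the seller makes goods available at their premises; the buyer bears all onward costs.
CIF value = EXW price + inland to port + export clearance + origin terminal + freight + insurance = 193091.04 + 1719.83 + 362.45 + 167.19 + 9474.26 + 268.13 = 205082.90
Import duty = 205082.90 × 7.2% = 14765.97
Buyer bears: inland to port 1719.83 + export clearance 362.45 + origin terminal 167.19 + freight 9474.26 + insurance 268.13 + brokerage 498.55 + duty 14765.97 = 27256.38
Landed cost = invoice 193091.04 + 27256.38 = 220347.42

Total landed cost: USD 220347.42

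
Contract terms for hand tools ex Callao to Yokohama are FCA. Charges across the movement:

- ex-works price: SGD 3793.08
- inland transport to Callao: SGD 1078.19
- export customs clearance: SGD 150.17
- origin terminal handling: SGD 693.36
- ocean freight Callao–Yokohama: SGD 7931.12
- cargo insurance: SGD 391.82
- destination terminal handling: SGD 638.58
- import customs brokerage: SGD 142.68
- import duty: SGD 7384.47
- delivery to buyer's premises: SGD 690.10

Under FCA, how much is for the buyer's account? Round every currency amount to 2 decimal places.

FCA: the seller delivers export-cleared goods to the carrier; the buyer bears costs from that point.
Seller's account: goods 3793.08 + inland to port 1078.19 + export clearance 150.17 = 5021.44
Buyer's account: origin terminal 693.36 + freight 7931.12 + insurance 391.82 + destination terminal 638.58 + brokerage 142.68 + duty 7384.47 + delivery 690.10 = 17872.13

Buyer's account: SGD 17872.13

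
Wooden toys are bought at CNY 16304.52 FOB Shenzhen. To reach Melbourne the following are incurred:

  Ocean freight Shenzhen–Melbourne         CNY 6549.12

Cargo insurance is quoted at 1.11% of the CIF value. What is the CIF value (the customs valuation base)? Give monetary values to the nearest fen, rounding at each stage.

Let C be the CIF value. C = FOB price + freight + 1.11% × C
C − 1.11% × C = 16304.52 + 6549.12
0.9889 × C = 22853.64
C = 22853.64 / 0.9889 = 23110.16
Insurance premium = 1.11% × 23110.16 = 256.52

CIF value: CNY 23110.16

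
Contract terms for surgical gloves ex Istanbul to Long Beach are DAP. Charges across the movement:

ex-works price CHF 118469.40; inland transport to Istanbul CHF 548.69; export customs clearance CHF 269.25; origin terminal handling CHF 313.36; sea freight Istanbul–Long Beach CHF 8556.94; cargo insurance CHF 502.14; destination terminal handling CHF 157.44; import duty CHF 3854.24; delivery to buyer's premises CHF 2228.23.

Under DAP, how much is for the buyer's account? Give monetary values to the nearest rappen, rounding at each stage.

DAP: the seller bears all costs to the named destination except import duty and clearance.
Seller's account: goods 118469.40 + inland to port 548.69 + export clearance 269.25 + origin terminal 313.36 + freight 8556.94 + insurance 502.14 + destination terminal 157.44 + delivery 2228.23 = 131045.45
Buyer's account: duty 3854.24 = 3854.24

Buyer's account: CHF 3854.24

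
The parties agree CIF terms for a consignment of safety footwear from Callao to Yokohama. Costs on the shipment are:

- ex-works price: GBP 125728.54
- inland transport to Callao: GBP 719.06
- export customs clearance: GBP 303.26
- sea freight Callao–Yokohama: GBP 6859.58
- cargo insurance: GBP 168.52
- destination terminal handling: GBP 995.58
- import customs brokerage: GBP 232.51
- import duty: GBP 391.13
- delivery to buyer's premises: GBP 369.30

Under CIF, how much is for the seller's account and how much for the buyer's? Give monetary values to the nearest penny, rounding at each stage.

Seller: GBP 133778.96; buyer: GBP 1988.52

CIF: the seller pays costs through ocean freight and marine insurance to the destination port.
Seller's account: goods 125728.54 + inland to port 719.06 + export clearance 303.26 + freight 6859.58 + insurance 168.52 = 133778.96
Buyer's account: destination terminal 995.58 + brokerage 232.51 + duty 391.13 + delivery 369.30 = 1988.52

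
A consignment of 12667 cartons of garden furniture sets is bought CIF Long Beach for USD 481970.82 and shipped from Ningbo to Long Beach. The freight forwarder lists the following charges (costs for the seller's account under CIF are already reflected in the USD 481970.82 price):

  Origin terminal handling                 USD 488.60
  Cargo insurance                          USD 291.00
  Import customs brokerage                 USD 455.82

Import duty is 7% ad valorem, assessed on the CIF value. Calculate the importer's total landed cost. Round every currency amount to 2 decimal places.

Total landed cost: USD 516164.60

CIF: the seller pays costs through ocean freight and marine insurance to the destination port.
Already in the invoice (seller's account under CIF): origin terminal, insurance — exclude.
The CIF price already equals the CIF value: 481970.82
Import duty = 481970.82 × 7% = 33737.96
Buyer bears: brokerage 455.82 + duty 33737.96 = 34193.78
Landed cost = invoice 481970.82 + 34193.78 = 516164.60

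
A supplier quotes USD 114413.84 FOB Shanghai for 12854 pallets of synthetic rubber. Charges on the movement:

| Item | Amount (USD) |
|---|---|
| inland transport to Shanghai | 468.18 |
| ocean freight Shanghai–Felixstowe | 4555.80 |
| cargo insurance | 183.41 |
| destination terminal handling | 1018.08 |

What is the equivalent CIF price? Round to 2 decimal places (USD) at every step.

Not relevant to the conversion: inland to port — on the seller under both FOB and CIF; already in the FOB price and stays in the CIF price. destination terminal — on the buyer under both terms; not part of either seller's price.
From FOB to CIF, the seller additionally bears: freight, insurance.
CIF price = 114413.84 + 4555.80 + 183.41 = 119153.05

CIF price: USD 119153.05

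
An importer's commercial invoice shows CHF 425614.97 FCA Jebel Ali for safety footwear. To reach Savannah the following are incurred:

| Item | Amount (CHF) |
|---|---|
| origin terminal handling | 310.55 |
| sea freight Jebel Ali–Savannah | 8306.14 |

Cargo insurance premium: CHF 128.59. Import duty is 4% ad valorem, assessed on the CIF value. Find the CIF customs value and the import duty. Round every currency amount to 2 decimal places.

CIF value: CHF 434360.25; import duty: CHF 17374.41

CIF = FCA price + pre-shipment costs + freight + insurance
CIF = 425614.97 + 310.55 + 8306.14 + 128.59 = 434360.25
Import duty = 434360.25 × 4% = 17374.41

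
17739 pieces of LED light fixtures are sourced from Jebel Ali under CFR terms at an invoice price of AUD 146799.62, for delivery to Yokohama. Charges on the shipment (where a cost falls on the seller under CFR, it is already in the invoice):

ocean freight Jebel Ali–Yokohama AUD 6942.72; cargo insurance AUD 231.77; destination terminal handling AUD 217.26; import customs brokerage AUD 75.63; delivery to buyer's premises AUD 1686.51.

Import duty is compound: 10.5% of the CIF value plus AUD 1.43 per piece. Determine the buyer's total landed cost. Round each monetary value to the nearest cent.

CFR: the seller pays costs through ocean freight to the destination port, but not insurance.
Already in the invoice (seller's account under CFR): freight — exclude.
CIF value = CFR price + insurance = 146799.62 + 231.77 = 147031.39
Ad valorem component: 147031.39 × 10.5% = 15438.30
Specific component: 17739 × 1.43 = 25366.77
Import duty = 15438.30 + 25366.77 = 40805.07
Buyer bears: insurance 231.77 + destination terminal 217.26 + brokerage 75.63 + delivery 1686.51 + duty 40805.07 = 43016.24
Landed cost = invoice 146799.62 + 43016.24 = 189815.86

Total landed cost: AUD 189815.86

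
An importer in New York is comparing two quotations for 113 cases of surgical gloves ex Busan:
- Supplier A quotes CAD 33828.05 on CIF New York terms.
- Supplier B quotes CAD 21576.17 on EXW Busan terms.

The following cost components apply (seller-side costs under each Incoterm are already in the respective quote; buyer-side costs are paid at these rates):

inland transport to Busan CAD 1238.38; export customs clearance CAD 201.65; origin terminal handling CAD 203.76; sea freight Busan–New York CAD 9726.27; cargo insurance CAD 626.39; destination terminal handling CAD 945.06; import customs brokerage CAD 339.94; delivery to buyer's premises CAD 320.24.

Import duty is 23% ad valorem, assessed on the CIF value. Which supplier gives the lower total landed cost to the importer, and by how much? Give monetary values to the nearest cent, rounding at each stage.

Supplier A (CIF):
The CIF price already equals the CIF value: 33828.05
Import duty = 33828.05 × 23% = 7780.45
Buyer bears (A): 945.06 + 339.94 + 320.24 = 1605.24
Landed cost (A) = invoice 33828.05 + 1605.24 + duty 7780.45 = 43213.74
Supplier B (EXW):
CIF value = EXW price + inland to port + export clearance + origin terminal + freight + insurance = 21576.17 + 1238.38 + 201.65 + 203.76 + 9726.27 + 626.39 = 33572.62
Import duty = 33572.62 × 23% = 7721.70
Buyer bears (B): 1238.38 + 201.65 + 203.76 + 9726.27 + 626.39 + 945.06 + 339.94 + 320.24 = 13601.69
Landed cost (B) = invoice 21576.17 + 13601.69 + duty 7721.70 = 42899.56
Difference = |43213.74 − 42899.56| = 314.18

Supplier B is cheaper by CAD 314.18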